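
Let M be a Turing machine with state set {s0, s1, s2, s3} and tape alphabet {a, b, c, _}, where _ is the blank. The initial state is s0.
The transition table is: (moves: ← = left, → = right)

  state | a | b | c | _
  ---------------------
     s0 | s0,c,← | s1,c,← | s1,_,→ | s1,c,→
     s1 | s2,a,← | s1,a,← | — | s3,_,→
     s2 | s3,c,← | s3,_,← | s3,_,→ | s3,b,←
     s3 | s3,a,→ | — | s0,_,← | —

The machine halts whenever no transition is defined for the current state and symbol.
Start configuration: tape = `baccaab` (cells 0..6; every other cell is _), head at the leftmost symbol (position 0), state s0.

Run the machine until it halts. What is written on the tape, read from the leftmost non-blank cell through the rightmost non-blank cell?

ccc_caab

state=s0 head=0 tape=_[b]accaab   (s0,b)→(s1,c,←)
state=s1 head=-1 tape=[_]caccaab   (s1,_)→(s3,_,→)
state=s3 head=0 tape=_[c]accaab   (s3,c)→(s0,_,←)
state=s0 head=-1 tape=[_]_accaab   (s0,_)→(s1,c,→)
state=s1 head=0 tape=c[_]accaab   (s1,_)→(s3,_,→)
state=s3 head=1 tape=c_[a]ccaab   (s3,a)→(s3,a,→)
state=s3 head=2 tape=c_a[c]caab   (s3,c)→(s0,_,←)
state=s0 head=1 tape=c_[a]_caab   (s0,a)→(s0,c,←)
state=s0 head=0 tape=c[_]c_caab   (s0,_)→(s1,c,→)
state=s1 head=1 tape=cc[c]_caab
The non-blank tape span at halt is ccc_caab.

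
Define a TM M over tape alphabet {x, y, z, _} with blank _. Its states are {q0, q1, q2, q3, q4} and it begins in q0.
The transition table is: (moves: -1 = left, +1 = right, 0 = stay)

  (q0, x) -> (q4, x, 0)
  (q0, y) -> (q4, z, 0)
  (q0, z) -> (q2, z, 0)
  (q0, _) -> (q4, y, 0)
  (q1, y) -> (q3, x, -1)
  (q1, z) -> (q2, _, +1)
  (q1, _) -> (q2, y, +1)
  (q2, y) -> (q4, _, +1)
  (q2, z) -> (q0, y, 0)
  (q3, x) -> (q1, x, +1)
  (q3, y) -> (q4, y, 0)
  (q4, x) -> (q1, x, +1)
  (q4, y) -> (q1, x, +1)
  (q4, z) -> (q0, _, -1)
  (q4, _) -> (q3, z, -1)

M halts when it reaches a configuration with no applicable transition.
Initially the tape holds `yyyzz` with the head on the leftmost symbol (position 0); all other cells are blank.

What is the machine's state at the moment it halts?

q2

q0 | _[y]yyzz_   read y → write z, move 0, go to q4
q4 | _[z]yyzz_   read z → write _, move -1, go to q0
q0 | [_]_yyzz_   read _ → write y, move 0, go to q4
q4 | [y]_yyzz_   read y → write x, move +1, go to q1
q1 | x[_]yyzz_   read _ → write y, move +1, go to q2
q2 | xy[y]yzz_   read y → write _, move +1, go to q4
q4 | xy_[y]zz_   read y → write x, move +1, go to q1
q1 | xy_x[z]z_   read z → write _, move +1, go to q2
q2 | xy_x_[z]_   read z → write y, move 0, go to q0
q0 | xy_x_[y]_   read y → write z, move 0, go to q4
q4 | xy_x_[z]_   read z → write _, move -1, go to q0
q0 | xy_x[_]__   read _ → write y, move 0, go to q4
q4 | xy_x[y]__   read y → write x, move +1, go to q1
q1 | xy_xx[_]_   read _ → write y, move +1, go to q2
q2 | xy_xxy[_]
No transition is defined for (q2, _); M halts in state q2.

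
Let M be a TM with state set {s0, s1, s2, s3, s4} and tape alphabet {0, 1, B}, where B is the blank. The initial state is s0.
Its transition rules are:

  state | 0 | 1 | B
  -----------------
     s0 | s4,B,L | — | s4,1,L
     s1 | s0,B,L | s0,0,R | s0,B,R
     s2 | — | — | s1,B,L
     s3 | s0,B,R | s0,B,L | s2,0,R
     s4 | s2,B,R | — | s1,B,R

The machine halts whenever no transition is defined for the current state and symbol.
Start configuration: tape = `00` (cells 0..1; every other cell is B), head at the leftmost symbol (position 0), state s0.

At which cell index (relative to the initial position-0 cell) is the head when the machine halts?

s0 | B[0]0BB   read 0 → write B, move L, go to s4
s4 | [B]B0BB   read B → write B, move R, go to s1
s1 | B[B]0BB   read B → write B, move R, go to s0
s0 | BB[0]BB   read 0 → write B, move L, go to s4
s4 | B[B]BBB   read B → write B, move R, go to s1
s1 | BB[B]BB   read B → write B, move R, go to s0
s0 | BBB[B]B   read B → write 1, move L, go to s4
s4 | BB[B]1B   read B → write B, move R, go to s1
s1 | BBB[1]B   read 1 → write 0, move R, go to s0
s0 | BBB0[B]   read B → write 1, move L, go to s4
s4 | BBB[0]1   read 0 → write B, move R, go to s2
s2 | BBBB[1]
At halt the head is at cell 3.

3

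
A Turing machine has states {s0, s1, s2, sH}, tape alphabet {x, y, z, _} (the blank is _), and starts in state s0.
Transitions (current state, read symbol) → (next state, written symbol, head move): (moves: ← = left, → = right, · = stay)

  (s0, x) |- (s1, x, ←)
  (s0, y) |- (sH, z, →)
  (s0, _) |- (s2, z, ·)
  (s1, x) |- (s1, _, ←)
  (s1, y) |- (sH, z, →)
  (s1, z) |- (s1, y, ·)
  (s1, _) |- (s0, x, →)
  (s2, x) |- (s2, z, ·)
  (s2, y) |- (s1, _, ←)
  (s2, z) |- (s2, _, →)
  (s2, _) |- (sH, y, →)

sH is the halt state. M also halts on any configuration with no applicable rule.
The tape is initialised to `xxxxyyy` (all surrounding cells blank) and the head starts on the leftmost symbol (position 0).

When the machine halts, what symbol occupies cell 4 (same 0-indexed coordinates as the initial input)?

x

state=s0 head=0 tape=__[x]xxxyyy__   (s0,x)→(s1,x,←)
state=s1 head=-1 tape=_[_]xxxxyyy__   (s1,_)→(s0,x,→)
state=s0 head=0 tape=_x[x]xxxyyy__   (s0,x)→(s1,x,←)
state=s1 head=-1 tape=_[x]xxxxyyy__   (s1,x)→(s1,_,←)
state=s1 head=-2 tape=[_]_xxxxyyy__   (s1,_)→(s0,x,→)
state=s0 head=-1 tape=x[_]xxxxyyy__   (s0,_)→(s2,z,·)
state=s2 head=-1 tape=x[z]xxxxyyy__   (s2,z)→(s2,_,→)
state=s2 head=0 tape=x_[x]xxxyyy__   (s2,x)→(s2,z,·)
state=s2 head=0 tape=x_[z]xxxyyy__   (s2,z)→(s2,_,→)
state=s2 head=1 tape=x__[x]xxyyy__   (s2,x)→(s2,z,·)
state=s2 head=1 tape=x__[z]xxyyy__   (s2,z)→(s2,_,→)
state=s2 head=2 tape=x___[x]xyyy__   (s2,x)→(s2,z,·)
state=s2 head=2 tape=x___[z]xyyy__   (s2,z)→(s2,_,→)
state=s2 head=3 tape=x____[x]yyy__   (s2,x)→(s2,z,·)
state=s2 head=3 tape=x____[z]yyy__   (s2,z)→(s2,_,→)
state=s2 head=4 tape=x_____[y]yy__   (s2,y)→(s1,_,←)
state=s1 head=3 tape=x____[_]_yy__   (s1,_)→(s0,x,→)
state=s0 head=4 tape=x____x[_]yy__   (s0,_)→(s2,z,·)
state=s2 head=4 tape=x____x[z]yy__   (s2,z)→(s2,_,→)
state=s2 head=5 tape=x____x_[y]y__   (s2,y)→(s1,_,←)
state=s1 head=4 tape=x____x[_]_y__   (s1,_)→(s0,x,→)
state=s0 head=5 tape=x____xx[_]y__   (s0,_)→(s2,z,·)
state=s2 head=5 tape=x____xx[z]y__   (s2,z)→(s2,_,→)
state=s2 head=6 tape=x____xx_[y]__   (s2,y)→(s1,_,←)
state=s1 head=5 tape=x____xx[_]___   (s1,_)→(s0,x,→)
state=s0 head=6 tape=x____xxx[_]__   (s0,_)→(s2,z,·)
state=s2 head=6 tape=x____xxx[z]__   (s2,z)→(s2,_,→)
state=s2 head=7 tape=x____xxx_[_]_   (s2,_)→(sH,y,→)
state=sH head=8 tape=x____xxx_y[_]
Cell 4 holds x when M halts.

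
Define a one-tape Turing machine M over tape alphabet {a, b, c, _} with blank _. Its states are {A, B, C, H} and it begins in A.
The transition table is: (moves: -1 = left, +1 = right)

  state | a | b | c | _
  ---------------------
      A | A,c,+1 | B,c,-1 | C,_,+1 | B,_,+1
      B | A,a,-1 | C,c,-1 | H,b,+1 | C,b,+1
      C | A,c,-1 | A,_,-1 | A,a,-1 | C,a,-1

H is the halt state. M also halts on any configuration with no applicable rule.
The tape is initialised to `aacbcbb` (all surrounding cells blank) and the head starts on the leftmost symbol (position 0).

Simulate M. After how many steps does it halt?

state=A head=0 tape=[a]acbcbb   (A,a)→(A,c,+1)
state=A head=1 tape=c[a]cbcbb   (A,a)→(A,c,+1)
state=A head=2 tape=cc[c]bcbb   (A,c)→(C,_,+1)
state=C head=3 tape=cc_[b]cbb   (C,b)→(A,_,-1)
state=A head=2 tape=cc[_]_cbb   (A,_)→(B,_,+1)
state=B head=3 tape=cc_[_]cbb   (B,_)→(C,b,+1)
state=C head=4 tape=cc_b[c]bb   (C,c)→(A,a,-1)
state=A head=3 tape=cc_[b]abb   (A,b)→(B,c,-1)
state=B head=2 tape=cc[_]cabb   (B,_)→(C,b,+1)
state=C head=3 tape=ccb[c]abb   (C,c)→(A,a,-1)
state=A head=2 tape=cc[b]aabb   (A,b)→(B,c,-1)
state=B head=1 tape=c[c]caabb   (B,c)→(H,b,+1)
state=H head=2 tape=cb[c]aabb
M halts after 12 transitions.

12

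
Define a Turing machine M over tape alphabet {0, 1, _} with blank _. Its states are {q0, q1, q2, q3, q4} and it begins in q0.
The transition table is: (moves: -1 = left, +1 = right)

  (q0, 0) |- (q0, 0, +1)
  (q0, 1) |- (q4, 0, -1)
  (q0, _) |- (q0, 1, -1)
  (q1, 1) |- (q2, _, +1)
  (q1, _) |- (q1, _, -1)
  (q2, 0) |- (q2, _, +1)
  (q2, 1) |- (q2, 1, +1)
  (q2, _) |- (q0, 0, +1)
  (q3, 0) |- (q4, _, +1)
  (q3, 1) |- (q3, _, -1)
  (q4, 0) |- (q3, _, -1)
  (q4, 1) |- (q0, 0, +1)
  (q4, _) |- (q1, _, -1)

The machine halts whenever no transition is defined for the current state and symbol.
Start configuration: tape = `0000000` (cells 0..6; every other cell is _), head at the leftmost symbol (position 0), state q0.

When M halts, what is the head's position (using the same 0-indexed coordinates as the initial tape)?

4

state=q0 head=0 tape=[0]000000_   (q0,0)→(q0,0,+1)
state=q0 head=1 tape=0[0]00000_   (q0,0)→(q0,0,+1)
state=q0 head=2 tape=00[0]0000_   (q0,0)→(q0,0,+1)
state=q0 head=3 tape=000[0]000_   (q0,0)→(q0,0,+1)
state=q0 head=4 tape=0000[0]00_   (q0,0)→(q0,0,+1)
state=q0 head=5 tape=00000[0]0_   (q0,0)→(q0,0,+1)
state=q0 head=6 tape=000000[0]_   (q0,0)→(q0,0,+1)
state=q0 head=7 tape=0000000[_]   (q0,_)→(q0,1,-1)
state=q0 head=6 tape=000000[0]1   (q0,0)→(q0,0,+1)
state=q0 head=7 tape=0000000[1]   (q0,1)→(q4,0,-1)
state=q4 head=6 tape=000000[0]0   (q4,0)→(q3,_,-1)
state=q3 head=5 tape=00000[0]_0   (q3,0)→(q4,_,+1)
state=q4 head=6 tape=00000_[_]0   (q4,_)→(q1,_,-1)
state=q1 head=5 tape=00000[_]_0   (q1,_)→(q1,_,-1)
state=q1 head=4 tape=0000[0]__0
At halt the head is at cell 4.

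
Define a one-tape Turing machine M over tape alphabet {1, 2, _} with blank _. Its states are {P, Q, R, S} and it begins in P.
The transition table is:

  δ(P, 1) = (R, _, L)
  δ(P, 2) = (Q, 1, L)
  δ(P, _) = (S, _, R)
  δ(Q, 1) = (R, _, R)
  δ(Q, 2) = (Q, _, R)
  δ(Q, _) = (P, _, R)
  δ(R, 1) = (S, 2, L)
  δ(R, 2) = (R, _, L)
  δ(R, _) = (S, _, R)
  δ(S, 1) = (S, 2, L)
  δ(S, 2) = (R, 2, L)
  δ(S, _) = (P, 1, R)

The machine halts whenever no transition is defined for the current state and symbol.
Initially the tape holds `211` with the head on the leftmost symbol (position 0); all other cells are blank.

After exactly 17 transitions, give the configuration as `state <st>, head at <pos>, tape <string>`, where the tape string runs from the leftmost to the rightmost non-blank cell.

state Q, head at -1, tape 11_1

P | _[2]11   read 2 → write 1, move L, go to Q
Q | [_]111   read _ → write _, move R, go to P
P | _[1]11   read 1 → write _, move L, go to R
R | [_]_11   read _ → write _, move R, go to S
S | _[_]11   read _ → write 1, move R, go to P
P | _1[1]1   read 1 → write _, move L, go to R
R | _[1]_1   read 1 → write 2, move L, go to S
S | [_]2_1   read _ → write 1, move R, go to P
P | 1[2]_1   read 2 → write 1, move L, go to Q
Q | [1]1_1   read 1 → write _, move R, go to R
R | _[1]_1   read 1 → write 2, move L, go to S
S | [_]2_1   read _ → write 1, move R, go to P
P | 1[2]_1   read 2 → write 1, move L, go to Q
Q | [1]1_1   read 1 → write _, move R, go to R
R | _[1]_1   read 1 → write 2, move L, go to S
S | [_]2_1   read _ → write 1, move R, go to P
P | 1[2]_1   read 2 → write 1, move L, go to Q
Q | [1]1_1
After 17 steps: state Q, head at -1, tape 11_1.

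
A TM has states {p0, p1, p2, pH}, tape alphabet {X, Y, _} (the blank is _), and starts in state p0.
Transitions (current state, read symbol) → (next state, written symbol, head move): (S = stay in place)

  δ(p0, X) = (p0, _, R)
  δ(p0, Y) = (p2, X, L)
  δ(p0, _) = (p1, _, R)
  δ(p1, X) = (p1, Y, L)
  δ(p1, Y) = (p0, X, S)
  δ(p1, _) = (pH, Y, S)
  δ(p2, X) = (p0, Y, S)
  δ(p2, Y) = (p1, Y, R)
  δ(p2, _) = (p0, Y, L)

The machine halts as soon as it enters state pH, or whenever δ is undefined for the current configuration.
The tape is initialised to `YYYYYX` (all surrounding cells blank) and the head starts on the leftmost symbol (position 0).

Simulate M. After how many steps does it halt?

33

state=p0 head=0 tape=__[Y]YYYYX__   (p0,Y)→(p2,X,L)
state=p2 head=-1 tape=_[_]XYYYYX__   (p2,_)→(p0,Y,L)
state=p0 head=-2 tape=[_]YXYYYYX__   (p0,_)→(p1,_,R)
state=p1 head=-1 tape=_[Y]XYYYYX__   (p1,Y)→(p0,X,S)
state=p0 head=-1 tape=_[X]XYYYYX__   (p0,X)→(p0,_,R)
state=p0 head=0 tape=__[X]YYYYX__   (p0,X)→(p0,_,R)
state=p0 head=1 tape=___[Y]YYYX__   (p0,Y)→(p2,X,L)
state=p2 head=0 tape=__[_]XYYYX__   (p2,_)→(p0,Y,L)
state=p0 head=-1 tape=_[_]YXYYYX__   (p0,_)→(p1,_,R)
state=p1 head=0 tape=__[Y]XYYYX__   (p1,Y)→(p0,X,S)
state=p0 head=0 tape=__[X]XYYYX__   (p0,X)→(p0,_,R)
state=p0 head=1 tape=___[X]YYYX__   (p0,X)→(p0,_,R)
state=p0 head=2 tape=____[Y]YYX__   (p0,Y)→(p2,X,L)
state=p2 head=1 tape=___[_]XYYX__   (p2,_)→(p0,Y,L)
state=p0 head=0 tape=__[_]YXYYX__   (p0,_)→(p1,_,R)
state=p1 head=1 tape=___[Y]XYYX__   (p1,Y)→(p0,X,S)
state=p0 head=1 tape=___[X]XYYX__   (p0,X)→(p0,_,R)
state=p0 head=2 tape=____[X]YYX__   (p0,X)→(p0,_,R)
state=p0 head=3 tape=_____[Y]YX__   (p0,Y)→(p2,X,L)
state=p2 head=2 tape=____[_]XYX__   (p2,_)→(p0,Y,L)
state=p0 head=1 tape=___[_]YXYX__   (p0,_)→(p1,_,R)
state=p1 head=2 tape=____[Y]XYX__   (p1,Y)→(p0,X,S)
state=p0 head=2 tape=____[X]XYX__   (p0,X)→(p0,_,R)
state=p0 head=3 tape=_____[X]YX__   (p0,X)→(p0,_,R)
state=p0 head=4 tape=______[Y]X__   (p0,Y)→(p2,X,L)
state=p2 head=3 tape=_____[_]XX__   (p2,_)→(p0,Y,L)
state=p0 head=2 tape=____[_]YXX__   (p0,_)→(p1,_,R)
state=p1 head=3 tape=_____[Y]XX__   (p1,Y)→(p0,X,S)
state=p0 head=3 tape=_____[X]XX__   (p0,X)→(p0,_,R)
state=p0 head=4 tape=______[X]X__   (p0,X)→(p0,_,R)
state=p0 head=5 tape=_______[X]__   (p0,X)→(p0,_,R)
state=p0 head=6 tape=________[_]_   (p0,_)→(p1,_,R)
state=p1 head=7 tape=_________[_]   (p1,_)→(pH,Y,S)
state=pH head=7 tape=_________[Y]
M halts after 33 transitions.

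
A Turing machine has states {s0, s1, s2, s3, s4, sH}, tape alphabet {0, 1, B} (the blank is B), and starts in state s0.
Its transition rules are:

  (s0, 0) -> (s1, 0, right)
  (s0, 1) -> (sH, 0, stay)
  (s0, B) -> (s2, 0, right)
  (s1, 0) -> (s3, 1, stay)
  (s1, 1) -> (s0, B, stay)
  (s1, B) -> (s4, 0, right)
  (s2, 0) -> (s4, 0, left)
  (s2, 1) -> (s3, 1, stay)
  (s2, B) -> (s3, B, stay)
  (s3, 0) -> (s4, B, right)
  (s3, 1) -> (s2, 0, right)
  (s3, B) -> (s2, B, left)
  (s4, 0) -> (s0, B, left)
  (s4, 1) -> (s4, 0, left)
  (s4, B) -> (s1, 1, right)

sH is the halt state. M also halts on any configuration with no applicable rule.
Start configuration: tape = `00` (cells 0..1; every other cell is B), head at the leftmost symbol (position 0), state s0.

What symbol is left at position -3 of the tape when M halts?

0

state=s0 head=0 tape=BBB[0]0B   (s0,0)→(s1,0,right)
state=s1 head=1 tape=BBB0[0]B   (s1,0)→(s3,1,stay)
state=s3 head=1 tape=BBB0[1]B   (s3,1)→(s2,0,right)
state=s2 head=2 tape=BBB00[B]   (s2,B)→(s3,B,stay)
state=s3 head=2 tape=BBB00[B]   (s3,B)→(s2,B,left)
state=s2 head=1 tape=BBB0[0]B   (s2,0)→(s4,0,left)
state=s4 head=0 tape=BBB[0]0B   (s4,0)→(s0,B,left)
state=s0 head=-1 tape=BB[B]B0B   (s0,B)→(s2,0,right)
state=s2 head=0 tape=BB0[B]0B   (s2,B)→(s3,B,stay)
state=s3 head=0 tape=BB0[B]0B   (s3,B)→(s2,B,left)
state=s2 head=-1 tape=BB[0]B0B   (s2,0)→(s4,0,left)
state=s4 head=-2 tape=B[B]0B0B   (s4,B)→(s1,1,right)
state=s1 head=-1 tape=B1[0]B0B   (s1,0)→(s3,1,stay)
state=s3 head=-1 tape=B1[1]B0B   (s3,1)→(s2,0,right)
state=s2 head=0 tape=B10[B]0B   (s2,B)→(s3,B,stay)
state=s3 head=0 tape=B10[B]0B   (s3,B)→(s2,B,left)
state=s2 head=-1 tape=B1[0]B0B   (s2,0)→(s4,0,left)
state=s4 head=-2 tape=B[1]0B0B   (s4,1)→(s4,0,left)
state=s4 head=-3 tape=[B]00B0B   (s4,B)→(s1,1,right)
state=s1 head=-2 tape=1[0]0B0B   (s1,0)→(s3,1,stay)
state=s3 head=-2 tape=1[1]0B0B   (s3,1)→(s2,0,right)
state=s2 head=-1 tape=10[0]B0B   (s2,0)→(s4,0,left)
state=s4 head=-2 tape=1[0]0B0B   (s4,0)→(s0,B,left)
state=s0 head=-3 tape=[1]B0B0B   (s0,1)→(sH,0,stay)
state=sH head=-3 tape=[0]B0B0B
Cell -3 holds 0 when M halts.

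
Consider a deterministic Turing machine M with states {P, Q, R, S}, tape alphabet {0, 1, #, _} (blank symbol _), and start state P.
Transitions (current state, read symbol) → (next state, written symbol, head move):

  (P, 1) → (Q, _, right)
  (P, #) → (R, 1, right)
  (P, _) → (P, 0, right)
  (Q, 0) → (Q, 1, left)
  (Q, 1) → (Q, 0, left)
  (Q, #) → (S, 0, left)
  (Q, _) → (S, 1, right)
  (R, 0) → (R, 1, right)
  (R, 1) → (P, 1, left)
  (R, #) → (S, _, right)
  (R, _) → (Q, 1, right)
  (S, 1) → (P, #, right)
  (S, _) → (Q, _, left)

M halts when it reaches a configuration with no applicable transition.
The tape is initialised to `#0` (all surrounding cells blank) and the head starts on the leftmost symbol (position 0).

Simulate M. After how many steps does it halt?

P | _[#]0___   read # → write 1, move right, go to R
R | _1[0]___   read 0 → write 1, move right, go to R
R | _11[_]__   read _ → write 1, move right, go to Q
Q | _111[_]_   read _ → write 1, move right, go to S
S | _1111[_]   read _ → write _, move left, go to Q
Q | _111[1]_   read 1 → write 0, move left, go to Q
Q | _11[1]0_   read 1 → write 0, move left, go to Q
Q | _1[1]00_   read 1 → write 0, move left, go to Q
Q | _[1]000_   read 1 → write 0, move left, go to Q
Q | [_]0000_   read _ → write 1, move right, go to S
S | 1[0]000_
M halts after 10 transitions.

10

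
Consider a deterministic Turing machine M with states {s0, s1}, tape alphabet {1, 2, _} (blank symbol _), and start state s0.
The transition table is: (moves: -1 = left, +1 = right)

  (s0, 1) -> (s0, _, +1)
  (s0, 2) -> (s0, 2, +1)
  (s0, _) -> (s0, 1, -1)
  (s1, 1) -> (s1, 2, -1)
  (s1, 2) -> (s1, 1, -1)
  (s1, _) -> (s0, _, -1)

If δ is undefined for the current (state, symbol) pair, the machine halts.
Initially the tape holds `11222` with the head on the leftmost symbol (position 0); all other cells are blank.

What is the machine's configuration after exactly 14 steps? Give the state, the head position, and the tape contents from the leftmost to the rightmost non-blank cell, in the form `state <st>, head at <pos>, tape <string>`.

state s0, head at 6, tape 222__1

s0 | [1]1222___   read 1 → write _, move +1, go to s0
s0 | _[1]222___   read 1 → write _, move +1, go to s0
s0 | __[2]22___   read 2 → write 2, move +1, go to s0
s0 | __2[2]2___   read 2 → write 2, move +1, go to s0
s0 | __22[2]___   read 2 → write 2, move +1, go to s0
s0 | __222[_]__   read _ → write 1, move -1, go to s0
s0 | __22[2]1__   read 2 → write 2, move +1, go to s0
s0 | __222[1]__   read 1 → write _, move +1, go to s0
s0 | __222_[_]_   read _ → write 1, move -1, go to s0
s0 | __222[_]1_   read _ → write 1, move -1, go to s0
s0 | __22[2]11_   read 2 → write 2, move +1, go to s0
s0 | __222[1]1_   read 1 → write _, move +1, go to s0
s0 | __222_[1]_   read 1 → write _, move +1, go to s0
s0 | __222__[_]   read _ → write 1, move -1, go to s0
s0 | __222_[_]1
After 14 steps: state s0, head at 6, tape 222__1.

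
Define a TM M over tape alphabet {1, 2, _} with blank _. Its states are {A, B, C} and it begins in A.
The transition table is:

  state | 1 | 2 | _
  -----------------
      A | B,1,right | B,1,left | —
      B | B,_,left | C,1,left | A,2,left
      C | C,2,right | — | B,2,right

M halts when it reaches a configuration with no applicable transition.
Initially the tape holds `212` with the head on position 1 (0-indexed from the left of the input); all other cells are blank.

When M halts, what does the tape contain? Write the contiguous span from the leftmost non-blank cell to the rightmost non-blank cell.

state=A head=1 tape=2[1]2__   (A,1)→(B,1,right)
state=B head=2 tape=21[2]__   (B,2)→(C,1,left)
state=C head=1 tape=2[1]1__   (C,1)→(C,2,right)
state=C head=2 tape=22[1]__   (C,1)→(C,2,right)
state=C head=3 tape=222[_]_   (C,_)→(B,2,right)
state=B head=4 tape=2222[_]   (B,_)→(A,2,left)
state=A head=3 tape=222[2]2   (A,2)→(B,1,left)
state=B head=2 tape=22[2]12   (B,2)→(C,1,left)
state=C head=1 tape=2[2]112
The non-blank tape span at halt is 22112.

22112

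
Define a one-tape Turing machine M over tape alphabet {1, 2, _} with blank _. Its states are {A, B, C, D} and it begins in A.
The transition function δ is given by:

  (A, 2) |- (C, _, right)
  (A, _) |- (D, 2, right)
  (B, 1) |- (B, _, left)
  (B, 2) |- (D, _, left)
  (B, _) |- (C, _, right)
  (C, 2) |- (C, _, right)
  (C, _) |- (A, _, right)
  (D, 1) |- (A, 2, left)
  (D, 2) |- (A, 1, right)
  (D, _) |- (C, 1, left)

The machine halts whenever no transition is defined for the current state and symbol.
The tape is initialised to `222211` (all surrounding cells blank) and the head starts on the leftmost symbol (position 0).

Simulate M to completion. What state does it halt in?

state=A head=0 tape=[2]22211   (A,2)→(C,_,right)
state=C head=1 tape=_[2]2211   (C,2)→(C,_,right)
state=C head=2 tape=__[2]211   (C,2)→(C,_,right)
state=C head=3 tape=___[2]11   (C,2)→(C,_,right)
state=C head=4 tape=____[1]1
No transition is defined for (C, 1); M halts in state C.

C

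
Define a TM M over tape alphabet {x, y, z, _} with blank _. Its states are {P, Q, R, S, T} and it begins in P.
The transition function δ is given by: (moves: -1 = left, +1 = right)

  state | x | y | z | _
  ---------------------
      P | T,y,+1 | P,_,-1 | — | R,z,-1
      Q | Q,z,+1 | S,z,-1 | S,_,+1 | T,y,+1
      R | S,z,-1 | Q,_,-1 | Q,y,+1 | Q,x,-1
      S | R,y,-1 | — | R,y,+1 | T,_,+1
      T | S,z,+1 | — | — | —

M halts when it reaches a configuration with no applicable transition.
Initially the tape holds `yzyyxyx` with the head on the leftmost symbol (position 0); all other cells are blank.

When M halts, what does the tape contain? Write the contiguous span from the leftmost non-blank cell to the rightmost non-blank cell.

yyyz_yyxyx

state=P head=0 tape=___[y]zyyxyx   (P,y)→(P,_,-1)
state=P head=-1 tape=__[_]_zyyxyx   (P,_)→(R,z,-1)
state=R head=-2 tape=_[_]z_zyyxyx   (R,_)→(Q,x,-1)
state=Q head=-3 tape=[_]xz_zyyxyx   (Q,_)→(T,y,+1)
state=T head=-2 tape=y[x]z_zyyxyx   (T,x)→(S,z,+1)
state=S head=-1 tape=yz[z]_zyyxyx   (S,z)→(R,y,+1)
state=R head=0 tape=yzy[_]zyyxyx   (R,_)→(Q,x,-1)
state=Q head=-1 tape=yz[y]xzyyxyx   (Q,y)→(S,z,-1)
state=S head=-2 tape=y[z]zxzyyxyx   (S,z)→(R,y,+1)
state=R head=-1 tape=yy[z]xzyyxyx   (R,z)→(Q,y,+1)
state=Q head=0 tape=yyy[x]zyyxyx   (Q,x)→(Q,z,+1)
state=Q head=1 tape=yyyz[z]yyxyx   (Q,z)→(S,_,+1)
state=S head=2 tape=yyyz_[y]yxyx
The non-blank tape span at halt is yyyz_yyxyx.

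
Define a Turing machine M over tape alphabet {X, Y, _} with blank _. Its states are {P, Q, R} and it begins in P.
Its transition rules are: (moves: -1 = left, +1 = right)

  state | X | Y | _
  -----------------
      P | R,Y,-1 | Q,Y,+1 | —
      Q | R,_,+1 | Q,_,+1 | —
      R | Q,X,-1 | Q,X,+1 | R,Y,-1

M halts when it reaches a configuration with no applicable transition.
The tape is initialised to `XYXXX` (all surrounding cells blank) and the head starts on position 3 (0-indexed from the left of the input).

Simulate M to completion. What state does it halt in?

P | XYX[X]X_   read X → write Y, move -1, go to R
R | XY[X]YX_   read X → write X, move -1, go to Q
Q | X[Y]XYX_   read Y → write _, move +1, go to Q
Q | X_[X]YX_   read X → write _, move +1, go to R
R | X__[Y]X_   read Y → write X, move +1, go to Q
Q | X__X[X]_   read X → write _, move +1, go to R
R | X__X_[_]   read _ → write Y, move -1, go to R
R | X__X[_]Y   read _ → write Y, move -1, go to R
R | X__[X]YY   read X → write X, move -1, go to Q
Q | X_[_]XYY
No transition is defined for (Q, _); M halts in state Q.

Q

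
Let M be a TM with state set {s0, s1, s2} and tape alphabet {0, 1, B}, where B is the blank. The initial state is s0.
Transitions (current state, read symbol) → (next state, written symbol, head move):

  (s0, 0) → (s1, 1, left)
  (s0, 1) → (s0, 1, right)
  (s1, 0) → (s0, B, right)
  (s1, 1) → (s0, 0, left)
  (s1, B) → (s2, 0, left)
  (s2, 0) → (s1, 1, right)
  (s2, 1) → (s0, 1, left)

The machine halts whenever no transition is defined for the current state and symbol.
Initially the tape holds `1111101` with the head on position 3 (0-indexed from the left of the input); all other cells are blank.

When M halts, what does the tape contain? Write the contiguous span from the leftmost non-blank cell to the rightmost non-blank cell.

s0 | B111[1]101   read 1 → write 1, move right, go to s0
s0 | B1111[1]01   read 1 → write 1, move right, go to s0
s0 | B11111[0]1   read 0 → write 1, move left, go to s1
s1 | B1111[1]11   read 1 → write 0, move left, go to s0
s0 | B111[1]011   read 1 → write 1, move right, go to s0
s0 | B1111[0]11   read 0 → write 1, move left, go to s1
s1 | B111[1]111   read 1 → write 0, move left, go to s0
s0 | B11[1]0111   read 1 → write 1, move right, go to s0
s0 | B111[0]111   read 0 → write 1, move left, go to s1
s1 | B11[1]1111   read 1 → write 0, move left, go to s0
s0 | B1[1]01111   read 1 → write 1, move right, go to s0
s0 | B11[0]1111   read 0 → write 1, move left, go to s1
s1 | B1[1]11111   read 1 → write 0, move left, go to s0
s0 | B[1]011111   read 1 → write 1, move right, go to s0
s0 | B1[0]11111   read 0 → write 1, move left, go to s1
s1 | B[1]111111   read 1 → write 0, move left, go to s0
s0 | [B]0111111
The non-blank tape span at halt is 0111111.

0111111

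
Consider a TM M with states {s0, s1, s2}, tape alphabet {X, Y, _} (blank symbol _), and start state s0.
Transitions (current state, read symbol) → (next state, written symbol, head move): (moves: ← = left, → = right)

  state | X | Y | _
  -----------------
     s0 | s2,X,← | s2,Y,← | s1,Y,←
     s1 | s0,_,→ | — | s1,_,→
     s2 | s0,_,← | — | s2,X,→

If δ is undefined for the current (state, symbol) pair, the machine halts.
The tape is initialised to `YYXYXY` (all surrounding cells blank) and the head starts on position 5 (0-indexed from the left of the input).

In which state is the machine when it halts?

s2

s0 | YYXYX[Y]   read Y → write Y, move ←, go to s2
s2 | YYXY[X]Y   read X → write _, move ←, go to s0
s0 | YYX[Y]_Y   read Y → write Y, move ←, go to s2
s2 | YY[X]Y_Y   read X → write _, move ←, go to s0
s0 | Y[Y]_Y_Y   read Y → write Y, move ←, go to s2
s2 | [Y]Y_Y_Y
No transition is defined for (s2, Y); M halts in state s2.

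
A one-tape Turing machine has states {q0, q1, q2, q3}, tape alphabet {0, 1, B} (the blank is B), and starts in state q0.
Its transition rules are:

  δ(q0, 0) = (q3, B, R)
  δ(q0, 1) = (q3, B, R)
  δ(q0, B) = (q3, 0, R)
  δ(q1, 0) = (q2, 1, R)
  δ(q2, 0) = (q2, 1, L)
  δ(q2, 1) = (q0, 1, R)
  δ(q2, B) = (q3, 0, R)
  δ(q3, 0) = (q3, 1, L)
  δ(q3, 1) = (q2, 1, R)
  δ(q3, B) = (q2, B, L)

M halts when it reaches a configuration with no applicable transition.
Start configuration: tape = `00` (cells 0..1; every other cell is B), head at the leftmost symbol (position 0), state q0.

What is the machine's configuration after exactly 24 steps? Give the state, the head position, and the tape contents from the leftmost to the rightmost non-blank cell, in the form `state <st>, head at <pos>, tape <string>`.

q0 | BB[0]0BB   read 0 → write B, move R, go to q3
q3 | BBB[0]BB   read 0 → write 1, move L, go to q3
q3 | BB[B]1BB   read B → write B, move L, go to q2
q2 | B[B]B1BB   read B → write 0, move R, go to q3
q3 | B0[B]1BB   read B → write B, move L, go to q2
q2 | B[0]B1BB   read 0 → write 1, move L, go to q2
q2 | [B]1B1BB   read B → write 0, move R, go to q3
q3 | 0[1]B1BB   read 1 → write 1, move R, go to q2
q2 | 01[B]1BB   read B → write 0, move R, go to q3
q3 | 010[1]BB   read 1 → write 1, move R, go to q2
q2 | 0101[B]B   read B → write 0, move R, go to q3
q3 | 01010[B]   read B → write B, move L, go to q2
q2 | 0101[0]B   read 0 → write 1, move L, go to q2
q2 | 010[1]1B   read 1 → write 1, move R, go to q0
q0 | 0101[1]B   read 1 → write B, move R, go to q3
q3 | 0101B[B]   read B → write B, move L, go to q2
q2 | 0101[B]B   read B → write 0, move R, go to q3
q3 | 01010[B]   read B → write B, move L, go to q2
q2 | 0101[0]B   read 0 → write 1, move L, go to q2
q2 | 010[1]1B   read 1 → write 1, move R, go to q0
q0 | 0101[1]B   read 1 → write B, move R, go to q3
q3 | 0101B[B]   read B → write B, move L, go to q2
q2 | 0101[B]B   read B → write 0, move R, go to q3
q3 | 01010[B]   read B → write B, move L, go to q2
q2 | 0101[0]B
After 24 steps: state q2, head at 2, tape 01010.

state q2, head at 2, tape 01010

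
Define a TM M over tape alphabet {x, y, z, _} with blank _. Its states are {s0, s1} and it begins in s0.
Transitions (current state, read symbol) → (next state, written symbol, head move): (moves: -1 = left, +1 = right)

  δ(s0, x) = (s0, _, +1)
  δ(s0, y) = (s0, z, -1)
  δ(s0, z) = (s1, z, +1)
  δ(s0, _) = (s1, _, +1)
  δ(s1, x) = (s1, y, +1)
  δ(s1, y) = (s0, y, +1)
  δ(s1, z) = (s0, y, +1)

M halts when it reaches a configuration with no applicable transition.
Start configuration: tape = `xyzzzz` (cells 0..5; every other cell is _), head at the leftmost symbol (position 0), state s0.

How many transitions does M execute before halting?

9

s0 | [x]yzzzz__   read x → write _, move +1, go to s0
s0 | _[y]zzzz__   read y → write z, move -1, go to s0
s0 | [_]zzzzz__   read _ → write _, move +1, go to s1
s1 | _[z]zzzz__   read z → write y, move +1, go to s0
s0 | _y[z]zzz__   read z → write z, move +1, go to s1
s1 | _yz[z]zz__   read z → write y, move +1, go to s0
s0 | _yzy[z]z__   read z → write z, move +1, go to s1
s1 | _yzyz[z]__   read z → write y, move +1, go to s0
s0 | _yzyzy[_]_   read _ → write _, move +1, go to s1
s1 | _yzyzy_[_]
M halts after 9 transitions.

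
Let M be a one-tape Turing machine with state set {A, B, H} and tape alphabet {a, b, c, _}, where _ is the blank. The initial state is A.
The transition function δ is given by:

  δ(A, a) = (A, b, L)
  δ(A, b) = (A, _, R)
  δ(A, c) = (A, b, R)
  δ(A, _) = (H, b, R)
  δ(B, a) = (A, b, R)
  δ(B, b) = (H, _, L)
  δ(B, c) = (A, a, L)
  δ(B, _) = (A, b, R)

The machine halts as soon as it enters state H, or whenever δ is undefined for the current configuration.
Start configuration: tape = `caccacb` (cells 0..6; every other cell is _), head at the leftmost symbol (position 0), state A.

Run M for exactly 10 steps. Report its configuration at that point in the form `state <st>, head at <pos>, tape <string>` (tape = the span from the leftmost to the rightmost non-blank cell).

A | [c]accacb   read c → write b, move R, go to A
A | b[a]ccacb   read a → write b, move L, go to A
A | [b]bccacb   read b → write _, move R, go to A
A | _[b]ccacb   read b → write _, move R, go to A
A | __[c]cacb   read c → write b, move R, go to A
A | __b[c]acb   read c → write b, move R, go to A
A | __bb[a]cb   read a → write b, move L, go to A
A | __b[b]bcb   read b → write _, move R, go to A
A | __b_[b]cb   read b → write _, move R, go to A
A | __b__[c]b   read c → write b, move R, go to A
A | __b__b[b]
After 10 steps: state A, head at 6, tape b__bb.

state A, head at 6, tape b__bb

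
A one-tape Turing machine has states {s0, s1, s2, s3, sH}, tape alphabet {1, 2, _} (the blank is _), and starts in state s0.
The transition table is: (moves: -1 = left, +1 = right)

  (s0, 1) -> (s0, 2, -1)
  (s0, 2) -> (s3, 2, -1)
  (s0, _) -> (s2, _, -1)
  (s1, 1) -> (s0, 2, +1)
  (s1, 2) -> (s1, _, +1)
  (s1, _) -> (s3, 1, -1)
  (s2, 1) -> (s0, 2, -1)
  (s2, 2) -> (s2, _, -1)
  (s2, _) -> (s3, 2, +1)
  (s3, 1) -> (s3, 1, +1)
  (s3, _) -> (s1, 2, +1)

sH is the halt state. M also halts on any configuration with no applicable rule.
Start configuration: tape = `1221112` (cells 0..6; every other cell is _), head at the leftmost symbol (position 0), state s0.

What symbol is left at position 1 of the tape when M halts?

s0 | __[1]221112   read 1 → write 2, move -1, go to s0
s0 | _[_]2221112   read _ → write _, move -1, go to s2
s2 | [_]_2221112   read _ → write 2, move +1, go to s3
s3 | 2[_]2221112   read _ → write 2, move +1, go to s1
s1 | 22[2]221112   read 2 → write _, move +1, go to s1
s1 | 22_[2]21112   read 2 → write _, move +1, go to s1
s1 | 22__[2]1112   read 2 → write _, move +1, go to s1
s1 | 22___[1]112   read 1 → write 2, move +1, go to s0
s0 | 22___2[1]12   read 1 → write 2, move -1, go to s0
s0 | 22___[2]212   read 2 → write 2, move -1, go to s3
s3 | 22__[_]2212   read _ → write 2, move +1, go to s1
s1 | 22__2[2]212   read 2 → write _, move +1, go to s1
s1 | 22__2_[2]12   read 2 → write _, move +1, go to s1
s1 | 22__2__[1]2   read 1 → write 2, move +1, go to s0
s0 | 22__2__2[2]   read 2 → write 2, move -1, go to s3
s3 | 22__2__[2]2
Cell 1 holds _ when M halts.

_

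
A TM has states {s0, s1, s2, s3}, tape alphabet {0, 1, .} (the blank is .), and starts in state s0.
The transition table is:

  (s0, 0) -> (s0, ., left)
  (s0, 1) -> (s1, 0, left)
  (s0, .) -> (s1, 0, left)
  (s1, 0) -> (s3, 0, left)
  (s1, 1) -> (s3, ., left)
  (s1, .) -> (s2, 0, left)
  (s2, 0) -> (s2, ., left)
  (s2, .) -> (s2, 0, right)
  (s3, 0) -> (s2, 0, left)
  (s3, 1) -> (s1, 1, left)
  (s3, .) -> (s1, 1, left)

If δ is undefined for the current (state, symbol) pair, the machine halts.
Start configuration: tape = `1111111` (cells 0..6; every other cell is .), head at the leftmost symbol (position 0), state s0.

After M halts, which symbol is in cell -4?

s0 | ....[1]111111   read 1 → write 0, move left, go to s1
s1 | ...[.]0111111   read . → write 0, move left, go to s2
s2 | ..[.]00111111   read . → write 0, move right, go to s2
s2 | ..0[0]0111111   read 0 → write ., move left, go to s2
s2 | ..[0].0111111   read 0 → write ., move left, go to s2
s2 | .[.]..0111111   read . → write 0, move right, go to s2
s2 | .0[.].0111111   read . → write 0, move right, go to s2
s2 | .00[.]0111111   read . → write 0, move right, go to s2
s2 | .000[0]111111   read 0 → write ., move left, go to s2
s2 | .00[0].111111   read 0 → write ., move left, go to s2
s2 | .0[0]..111111   read 0 → write ., move left, go to s2
s2 | .[0]...111111   read 0 → write ., move left, go to s2
s2 | [.]....111111   read . → write 0, move right, go to s2
s2 | 0[.]...111111   read . → write 0, move right, go to s2
s2 | 00[.]..111111   read . → write 0, move right, go to s2
s2 | 000[.].111111   read . → write 0, move right, go to s2
s2 | 0000[.]111111   read . → write 0, move right, go to s2
s2 | 00000[1]11111
Cell -4 holds 0 when M halts.

0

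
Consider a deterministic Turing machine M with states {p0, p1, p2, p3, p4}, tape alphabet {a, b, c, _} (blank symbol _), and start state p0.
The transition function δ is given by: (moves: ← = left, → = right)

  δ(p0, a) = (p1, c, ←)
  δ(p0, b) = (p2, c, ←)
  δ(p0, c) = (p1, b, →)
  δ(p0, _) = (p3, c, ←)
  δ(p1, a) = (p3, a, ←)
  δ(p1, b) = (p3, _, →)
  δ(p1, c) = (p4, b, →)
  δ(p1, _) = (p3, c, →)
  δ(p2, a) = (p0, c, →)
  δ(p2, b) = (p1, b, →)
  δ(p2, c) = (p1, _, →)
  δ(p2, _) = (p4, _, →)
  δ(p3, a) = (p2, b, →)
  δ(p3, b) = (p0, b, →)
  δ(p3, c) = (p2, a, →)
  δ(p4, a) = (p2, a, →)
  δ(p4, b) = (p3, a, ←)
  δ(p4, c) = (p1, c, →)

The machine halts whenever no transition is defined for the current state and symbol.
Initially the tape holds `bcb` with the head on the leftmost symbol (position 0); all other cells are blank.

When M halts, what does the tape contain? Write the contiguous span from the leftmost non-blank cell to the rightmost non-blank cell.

c_a

state=p0 head=0 tape=_[b]cb__   (p0,b)→(p2,c,←)
state=p2 head=-1 tape=[_]ccb__   (p2,_)→(p4,_,→)
state=p4 head=0 tape=_[c]cb__   (p4,c)→(p1,c,→)
state=p1 head=1 tape=_c[c]b__   (p1,c)→(p4,b,→)
state=p4 head=2 tape=_cb[b]__   (p4,b)→(p3,a,←)
state=p3 head=1 tape=_c[b]a__   (p3,b)→(p0,b,→)
state=p0 head=2 tape=_cb[a]__   (p0,a)→(p1,c,←)
state=p1 head=1 tape=_c[b]c__   (p1,b)→(p3,_,→)
state=p3 head=2 tape=_c_[c]__   (p3,c)→(p2,a,→)
state=p2 head=3 tape=_c_a[_]_   (p2,_)→(p4,_,→)
state=p4 head=4 tape=_c_a_[_]
The non-blank tape span at halt is c_a.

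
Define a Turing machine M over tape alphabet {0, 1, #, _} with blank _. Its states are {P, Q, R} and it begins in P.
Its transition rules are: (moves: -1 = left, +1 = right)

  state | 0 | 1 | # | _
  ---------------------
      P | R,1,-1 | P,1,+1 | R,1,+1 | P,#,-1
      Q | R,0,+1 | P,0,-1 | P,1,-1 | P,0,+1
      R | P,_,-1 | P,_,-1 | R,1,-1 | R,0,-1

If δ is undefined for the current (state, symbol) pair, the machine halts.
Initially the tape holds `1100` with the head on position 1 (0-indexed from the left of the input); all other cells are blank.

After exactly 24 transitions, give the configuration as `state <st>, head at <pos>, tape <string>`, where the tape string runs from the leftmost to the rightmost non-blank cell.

state P, head at 3, tape 1111

state=P head=1 tape=1[1]00_   (P,1)→(P,1,+1)
state=P head=2 tape=11[0]0_   (P,0)→(R,1,-1)
state=R head=1 tape=1[1]10_   (R,1)→(P,_,-1)
state=P head=0 tape=[1]_10_   (P,1)→(P,1,+1)
state=P head=1 tape=1[_]10_   (P,_)→(P,#,-1)
state=P head=0 tape=[1]#10_   (P,1)→(P,1,+1)
state=P head=1 tape=1[#]10_   (P,#)→(R,1,+1)
state=R head=2 tape=11[1]0_   (R,1)→(P,_,-1)
state=P head=1 tape=1[1]_0_   (P,1)→(P,1,+1)
state=P head=2 tape=11[_]0_   (P,_)→(P,#,-1)
state=P head=1 tape=1[1]#0_   (P,1)→(P,1,+1)
state=P head=2 tape=11[#]0_   (P,#)→(R,1,+1)
state=R head=3 tape=111[0]_   (R,0)→(P,_,-1)
state=P head=2 tape=11[1]__   (P,1)→(P,1,+1)
state=P head=3 tape=111[_]_   (P,_)→(P,#,-1)
state=P head=2 tape=11[1]#_   (P,1)→(P,1,+1)
state=P head=3 tape=111[#]_   (P,#)→(R,1,+1)
state=R head=4 tape=1111[_]   (R,_)→(R,0,-1)
state=R head=3 tape=111[1]0   (R,1)→(P,_,-1)
state=P head=2 tape=11[1]_0   (P,1)→(P,1,+1)
state=P head=3 tape=111[_]0   (P,_)→(P,#,-1)
state=P head=2 tape=11[1]#0   (P,1)→(P,1,+1)
state=P head=3 tape=111[#]0   (P,#)→(R,1,+1)
state=R head=4 tape=1111[0]   (R,0)→(P,_,-1)
state=P head=3 tape=111[1]_
After 24 steps: state P, head at 3, tape 1111.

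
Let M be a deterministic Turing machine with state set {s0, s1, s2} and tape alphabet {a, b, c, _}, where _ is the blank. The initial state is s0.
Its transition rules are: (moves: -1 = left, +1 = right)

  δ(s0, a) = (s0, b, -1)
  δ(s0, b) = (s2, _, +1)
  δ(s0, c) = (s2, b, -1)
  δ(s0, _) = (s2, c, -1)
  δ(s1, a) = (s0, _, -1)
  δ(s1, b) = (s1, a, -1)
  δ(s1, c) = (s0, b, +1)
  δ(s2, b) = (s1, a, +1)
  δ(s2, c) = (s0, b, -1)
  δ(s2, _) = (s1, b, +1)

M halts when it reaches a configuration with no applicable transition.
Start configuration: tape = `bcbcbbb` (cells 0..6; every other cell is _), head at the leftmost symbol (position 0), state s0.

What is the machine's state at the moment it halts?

s1

state=s0 head=0 tape=_[b]cbcbbb_   (s0,b)→(s2,_,+1)
state=s2 head=1 tape=__[c]bcbbb_   (s2,c)→(s0,b,-1)
state=s0 head=0 tape=_[_]bbcbbb_   (s0,_)→(s2,c,-1)
state=s2 head=-1 tape=[_]cbbcbbb_   (s2,_)→(s1,b,+1)
state=s1 head=0 tape=b[c]bbcbbb_   (s1,c)→(s0,b,+1)
state=s0 head=1 tape=bb[b]bcbbb_   (s0,b)→(s2,_,+1)
state=s2 head=2 tape=bb_[b]cbbb_   (s2,b)→(s1,a,+1)
state=s1 head=3 tape=bb_a[c]bbb_   (s1,c)→(s0,b,+1)
state=s0 head=4 tape=bb_ab[b]bb_   (s0,b)→(s2,_,+1)
state=s2 head=5 tape=bb_ab_[b]b_   (s2,b)→(s1,a,+1)
state=s1 head=6 tape=bb_ab_a[b]_   (s1,b)→(s1,a,-1)
state=s1 head=5 tape=bb_ab_[a]a_   (s1,a)→(s0,_,-1)
state=s0 head=4 tape=bb_ab[_]_a_   (s0,_)→(s2,c,-1)
state=s2 head=3 tape=bb_a[b]c_a_   (s2,b)→(s1,a,+1)
state=s1 head=4 tape=bb_aa[c]_a_   (s1,c)→(s0,b,+1)
state=s0 head=5 tape=bb_aab[_]a_   (s0,_)→(s2,c,-1)
state=s2 head=4 tape=bb_aa[b]ca_   (s2,b)→(s1,a,+1)
state=s1 head=5 tape=bb_aaa[c]a_   (s1,c)→(s0,b,+1)
state=s0 head=6 tape=bb_aaab[a]_   (s0,a)→(s0,b,-1)
state=s0 head=5 tape=bb_aaa[b]b_   (s0,b)→(s2,_,+1)
state=s2 head=6 tape=bb_aaa_[b]_   (s2,b)→(s1,a,+1)
state=s1 head=7 tape=bb_aaa_a[_]
No transition is defined for (s1, _); M halts in state s1.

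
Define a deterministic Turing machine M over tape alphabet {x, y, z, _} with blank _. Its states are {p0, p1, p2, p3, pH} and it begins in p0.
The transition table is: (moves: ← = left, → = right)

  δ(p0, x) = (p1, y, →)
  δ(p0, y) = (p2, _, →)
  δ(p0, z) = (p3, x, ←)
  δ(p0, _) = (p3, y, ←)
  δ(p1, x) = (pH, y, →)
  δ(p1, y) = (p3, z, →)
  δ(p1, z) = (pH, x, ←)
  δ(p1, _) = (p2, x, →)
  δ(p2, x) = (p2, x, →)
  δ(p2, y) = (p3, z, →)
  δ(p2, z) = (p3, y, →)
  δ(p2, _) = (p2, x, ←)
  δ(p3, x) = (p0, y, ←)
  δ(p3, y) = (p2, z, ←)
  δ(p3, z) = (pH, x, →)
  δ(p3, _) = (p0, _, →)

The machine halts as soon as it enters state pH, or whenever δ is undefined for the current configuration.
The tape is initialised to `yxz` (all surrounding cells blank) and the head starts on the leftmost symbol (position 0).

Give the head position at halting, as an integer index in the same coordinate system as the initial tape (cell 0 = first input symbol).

p0 | _[y]xz___   read y → write _, move →, go to p2
p2 | __[x]z___   read x → write x, move →, go to p2
p2 | __x[z]___   read z → write y, move →, go to p3
p3 | __xy[_]__   read _ → write _, move →, go to p0
p0 | __xy_[_]_   read _ → write y, move ←, go to p3
p3 | __xy[_]y_   read _ → write _, move →, go to p0
p0 | __xy_[y]_   read y → write _, move →, go to p2
p2 | __xy__[_]   read _ → write x, move ←, go to p2
p2 | __xy_[_]x   read _ → write x, move ←, go to p2
p2 | __xy[_]xx   read _ → write x, move ←, go to p2
p2 | __x[y]xxx   read y → write z, move →, go to p3
p3 | __xz[x]xx   read x → write y, move ←, go to p0
p0 | __x[z]yxx   read z → write x, move ←, go to p3
p3 | __[x]xyxx   read x → write y, move ←, go to p0
p0 | _[_]yxyxx   read _ → write y, move ←, go to p3
p3 | [_]yyxyxx   read _ → write _, move →, go to p0
p0 | _[y]yxyxx   read y → write _, move →, go to p2
p2 | __[y]xyxx   read y → write z, move →, go to p3
p3 | __z[x]yxx   read x → write y, move ←, go to p0
p0 | __[z]yyxx   read z → write x, move ←, go to p3
p3 | _[_]xyyxx   read _ → write _, move →, go to p0
p0 | __[x]yyxx   read x → write y, move →, go to p1
p1 | __y[y]yxx   read y → write z, move →, go to p3
p3 | __yz[y]xx   read y → write z, move ←, go to p2
p2 | __y[z]zxx   read z → write y, move →, go to p3
p3 | __yy[z]xx   read z → write x, move →, go to pH
pH | __yyx[x]x
At halt the head is at cell 4.

4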